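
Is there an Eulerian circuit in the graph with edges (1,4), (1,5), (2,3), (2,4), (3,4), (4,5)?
Yes (the graph is connected and all 5 vertices have even degree)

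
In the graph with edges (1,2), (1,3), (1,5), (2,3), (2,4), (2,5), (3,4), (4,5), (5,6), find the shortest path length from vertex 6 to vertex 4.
2 (path: 6 -> 5 -> 4, 2 edges)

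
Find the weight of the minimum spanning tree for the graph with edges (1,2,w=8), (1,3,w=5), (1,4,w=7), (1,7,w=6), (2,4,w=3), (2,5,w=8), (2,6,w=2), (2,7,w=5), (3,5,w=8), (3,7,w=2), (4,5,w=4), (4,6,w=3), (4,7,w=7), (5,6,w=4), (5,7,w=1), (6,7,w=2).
15 (MST edges: (1,3,w=5), (2,4,w=3), (2,6,w=2), (3,7,w=2), (5,7,w=1), (6,7,w=2); sum of weights 5 + 3 + 2 + 2 + 1 + 2 = 15)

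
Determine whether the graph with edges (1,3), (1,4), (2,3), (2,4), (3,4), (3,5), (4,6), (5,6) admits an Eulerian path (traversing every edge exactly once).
Yes — and in fact it has an Eulerian circuit (the graph is connected and all 6 vertices have even degree)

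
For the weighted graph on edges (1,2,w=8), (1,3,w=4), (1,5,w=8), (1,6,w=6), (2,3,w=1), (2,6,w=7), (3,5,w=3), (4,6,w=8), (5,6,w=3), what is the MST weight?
19 (MST edges: (1,3,w=4), (2,3,w=1), (3,5,w=3), (4,6,w=8), (5,6,w=3); sum of weights 4 + 1 + 3 + 8 + 3 = 19)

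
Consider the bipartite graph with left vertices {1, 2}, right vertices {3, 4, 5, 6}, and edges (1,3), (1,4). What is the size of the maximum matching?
1 (matching: (1,4); upper bound min(|L|,|R|) = min(2,4) = 2)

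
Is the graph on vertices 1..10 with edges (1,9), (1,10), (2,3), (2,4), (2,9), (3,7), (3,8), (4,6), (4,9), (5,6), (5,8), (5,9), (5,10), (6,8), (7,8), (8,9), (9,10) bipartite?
No (odd cycle of length 3: 9 -> 1 -> 10 -> 9)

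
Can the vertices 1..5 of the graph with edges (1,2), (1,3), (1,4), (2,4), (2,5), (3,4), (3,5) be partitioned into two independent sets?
No (odd cycle of length 3: 2 -> 1 -> 4 -> 2)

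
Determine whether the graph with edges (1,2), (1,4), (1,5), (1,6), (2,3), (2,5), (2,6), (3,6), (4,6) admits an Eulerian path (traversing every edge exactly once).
Yes — and in fact it has an Eulerian circuit (the graph is connected and all 6 vertices have even degree)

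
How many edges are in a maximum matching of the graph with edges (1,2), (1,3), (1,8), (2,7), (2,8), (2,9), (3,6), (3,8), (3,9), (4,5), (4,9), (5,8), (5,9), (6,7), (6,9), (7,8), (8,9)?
4 (matching: (2,7), (3,8), (4,5), (6,9); upper bound floor(n/2) = floor(9/2) = 4)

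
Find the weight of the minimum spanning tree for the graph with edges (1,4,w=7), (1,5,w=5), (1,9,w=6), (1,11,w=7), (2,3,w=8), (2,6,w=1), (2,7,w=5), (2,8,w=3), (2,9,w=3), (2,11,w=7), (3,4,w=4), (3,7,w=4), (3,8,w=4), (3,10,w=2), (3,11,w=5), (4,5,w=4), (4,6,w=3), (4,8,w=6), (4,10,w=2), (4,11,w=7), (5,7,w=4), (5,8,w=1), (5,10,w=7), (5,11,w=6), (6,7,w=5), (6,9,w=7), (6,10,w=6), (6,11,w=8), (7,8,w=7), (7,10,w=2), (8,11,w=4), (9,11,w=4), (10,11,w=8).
26 (MST edges: (1,5,w=5), (2,6,w=1), (2,8,w=3), (2,9,w=3), (3,10,w=2), (4,6,w=3), (4,10,w=2), (5,8,w=1), (7,10,w=2), (8,11,w=4); sum of weights 5 + 1 + 3 + 3 + 2 + 3 + 2 + 1 + 2 + 4 = 26)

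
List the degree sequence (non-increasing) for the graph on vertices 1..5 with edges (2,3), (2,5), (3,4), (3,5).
[3, 2, 2, 1, 0] (degrees: deg(1)=0, deg(2)=2, deg(3)=3, deg(4)=1, deg(5)=2)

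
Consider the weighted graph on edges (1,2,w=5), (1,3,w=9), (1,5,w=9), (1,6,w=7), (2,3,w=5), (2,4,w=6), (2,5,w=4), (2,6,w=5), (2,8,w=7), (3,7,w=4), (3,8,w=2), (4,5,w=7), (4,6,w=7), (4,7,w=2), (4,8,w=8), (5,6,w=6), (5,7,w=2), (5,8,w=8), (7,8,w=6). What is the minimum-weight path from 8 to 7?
6 (path: 8 -> 7; weights 6 = 6)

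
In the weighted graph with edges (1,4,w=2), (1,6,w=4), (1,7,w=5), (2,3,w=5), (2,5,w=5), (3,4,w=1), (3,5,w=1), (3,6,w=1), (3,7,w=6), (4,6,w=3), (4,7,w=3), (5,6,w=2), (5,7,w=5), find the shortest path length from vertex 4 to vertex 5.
2 (path: 4 -> 3 -> 5; weights 1 + 1 = 2)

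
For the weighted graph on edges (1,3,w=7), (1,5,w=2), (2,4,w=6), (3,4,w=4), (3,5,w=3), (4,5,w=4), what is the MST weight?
15 (MST edges: (1,5,w=2), (2,4,w=6), (3,4,w=4), (3,5,w=3); sum of weights 2 + 6 + 4 + 3 = 15)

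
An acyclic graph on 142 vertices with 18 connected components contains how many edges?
124 (Each of the 18 component trees on V_i vertices has V_i - 1 edges; summing gives V - C = 142 - 18 = 124)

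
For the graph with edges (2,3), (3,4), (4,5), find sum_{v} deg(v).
6 (handshake: sum of degrees = 2|E| = 2 x 3 = 6)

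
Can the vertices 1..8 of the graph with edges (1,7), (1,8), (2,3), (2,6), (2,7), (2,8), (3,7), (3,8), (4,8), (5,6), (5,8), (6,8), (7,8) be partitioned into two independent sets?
No (odd cycle of length 3: 8 -> 1 -> 7 -> 8)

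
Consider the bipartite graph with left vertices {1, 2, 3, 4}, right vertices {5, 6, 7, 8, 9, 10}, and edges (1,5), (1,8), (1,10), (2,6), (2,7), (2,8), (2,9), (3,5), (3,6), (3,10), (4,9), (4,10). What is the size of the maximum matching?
4 (matching: (1,8), (2,7), (3,10), (4,9); upper bound min(|L|,|R|) = min(4,6) = 4)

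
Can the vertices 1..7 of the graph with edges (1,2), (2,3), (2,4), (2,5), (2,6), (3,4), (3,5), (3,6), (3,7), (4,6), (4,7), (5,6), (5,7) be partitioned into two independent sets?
No (odd cycle of length 3: 4 -> 2 -> 3 -> 4)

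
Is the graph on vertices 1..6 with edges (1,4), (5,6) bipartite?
Yes. Partition: {1, 2, 3, 5}, {4, 6}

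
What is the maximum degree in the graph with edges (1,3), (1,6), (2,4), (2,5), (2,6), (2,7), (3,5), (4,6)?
4 (attained at vertex 2)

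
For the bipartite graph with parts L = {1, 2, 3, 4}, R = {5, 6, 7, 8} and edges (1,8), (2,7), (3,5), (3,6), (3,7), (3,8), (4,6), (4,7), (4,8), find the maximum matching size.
4 (matching: (1,8), (2,7), (3,5), (4,6); upper bound min(|L|,|R|) = min(4,4) = 4)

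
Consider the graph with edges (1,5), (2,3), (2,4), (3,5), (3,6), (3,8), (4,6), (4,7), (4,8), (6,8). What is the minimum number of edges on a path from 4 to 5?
3 (path: 4 -> 8 -> 3 -> 5, 3 edges)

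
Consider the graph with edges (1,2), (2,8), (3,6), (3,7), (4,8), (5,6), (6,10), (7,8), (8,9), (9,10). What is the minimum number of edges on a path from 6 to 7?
2 (path: 6 -> 3 -> 7, 2 edges)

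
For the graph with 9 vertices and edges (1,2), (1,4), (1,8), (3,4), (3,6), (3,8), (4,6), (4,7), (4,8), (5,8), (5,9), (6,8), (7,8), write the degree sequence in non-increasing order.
[6, 5, 3, 3, 3, 2, 2, 1, 1] (degrees: deg(1)=3, deg(2)=1, deg(3)=3, deg(4)=5, deg(5)=2, deg(6)=3, deg(7)=2, deg(8)=6, deg(9)=1)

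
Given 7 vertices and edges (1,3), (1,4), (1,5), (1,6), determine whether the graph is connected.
No, it has 3 components: {1, 3, 4, 5, 6}, {2}, {7}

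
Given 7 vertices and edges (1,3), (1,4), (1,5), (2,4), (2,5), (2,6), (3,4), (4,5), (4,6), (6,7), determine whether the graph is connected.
Yes (BFS from 1 visits [1, 3, 4, 5, 2, 6, 7] — all 7 vertices reached)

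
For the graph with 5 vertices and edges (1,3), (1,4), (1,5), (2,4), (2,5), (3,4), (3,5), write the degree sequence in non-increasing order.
[3, 3, 3, 3, 2] (degrees: deg(1)=3, deg(2)=2, deg(3)=3, deg(4)=3, deg(5)=3)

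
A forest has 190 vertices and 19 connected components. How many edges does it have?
171 (Each of the 19 component trees on V_i vertices has V_i - 1 edges; summing gives V - C = 190 - 19 = 171)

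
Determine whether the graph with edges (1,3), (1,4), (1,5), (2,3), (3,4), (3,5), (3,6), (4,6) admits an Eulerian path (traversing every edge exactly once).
No (4 vertices have odd degree: {1, 2, 3, 4}; Eulerian path requires 0 or 2)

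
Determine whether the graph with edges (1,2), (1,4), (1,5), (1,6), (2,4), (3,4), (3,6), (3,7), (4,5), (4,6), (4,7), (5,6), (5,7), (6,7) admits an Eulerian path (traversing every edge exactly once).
Yes (the graph is connected and exactly 2 vertices have odd degree: {3, 6}; any Eulerian path must start and end at those)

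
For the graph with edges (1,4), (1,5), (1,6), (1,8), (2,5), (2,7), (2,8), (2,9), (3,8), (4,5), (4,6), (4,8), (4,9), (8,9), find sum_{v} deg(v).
28 (handshake: sum of degrees = 2|E| = 2 x 14 = 28)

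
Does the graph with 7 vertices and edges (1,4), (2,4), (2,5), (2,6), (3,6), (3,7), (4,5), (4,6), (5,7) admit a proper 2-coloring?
No (odd cycle of length 3: 5 -> 4 -> 2 -> 5)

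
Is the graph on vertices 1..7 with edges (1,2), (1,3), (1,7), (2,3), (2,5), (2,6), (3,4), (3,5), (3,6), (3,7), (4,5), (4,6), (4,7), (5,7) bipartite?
No (odd cycle of length 3: 7 -> 1 -> 3 -> 7)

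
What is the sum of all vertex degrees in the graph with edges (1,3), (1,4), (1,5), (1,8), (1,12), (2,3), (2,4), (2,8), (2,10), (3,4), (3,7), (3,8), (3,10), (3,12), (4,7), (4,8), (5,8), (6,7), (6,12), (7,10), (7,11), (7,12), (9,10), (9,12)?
48 (handshake: sum of degrees = 2|E| = 2 x 24 = 48)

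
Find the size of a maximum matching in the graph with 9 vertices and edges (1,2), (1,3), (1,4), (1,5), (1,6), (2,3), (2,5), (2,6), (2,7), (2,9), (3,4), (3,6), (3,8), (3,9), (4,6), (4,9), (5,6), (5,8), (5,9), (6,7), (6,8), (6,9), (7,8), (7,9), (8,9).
4 (matching: (1,6), (2,7), (3,9), (5,8); upper bound floor(n/2) = floor(9/2) = 4)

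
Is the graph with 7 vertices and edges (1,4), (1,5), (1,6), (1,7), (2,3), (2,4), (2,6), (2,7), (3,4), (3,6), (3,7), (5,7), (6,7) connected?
Yes (BFS from 1 visits [1, 4, 5, 6, 7, 2, 3] — all 7 vertices reached)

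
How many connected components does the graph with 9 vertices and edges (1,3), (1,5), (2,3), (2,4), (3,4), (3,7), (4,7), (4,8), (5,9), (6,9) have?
1 (components: {1, 2, 3, 4, 5, 6, 7, 8, 9})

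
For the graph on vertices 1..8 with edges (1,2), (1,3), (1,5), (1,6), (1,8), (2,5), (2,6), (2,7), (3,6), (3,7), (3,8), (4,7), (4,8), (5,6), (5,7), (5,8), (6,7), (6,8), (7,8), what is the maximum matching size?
4 (matching: (1,3), (2,5), (4,7), (6,8); upper bound floor(n/2) = floor(8/2) = 4)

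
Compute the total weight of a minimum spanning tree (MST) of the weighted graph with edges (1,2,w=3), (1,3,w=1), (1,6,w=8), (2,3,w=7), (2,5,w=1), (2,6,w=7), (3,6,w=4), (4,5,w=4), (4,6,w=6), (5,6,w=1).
10 (MST edges: (1,2,w=3), (1,3,w=1), (2,5,w=1), (4,5,w=4), (5,6,w=1); sum of weights 3 + 1 + 1 + 4 + 1 = 10)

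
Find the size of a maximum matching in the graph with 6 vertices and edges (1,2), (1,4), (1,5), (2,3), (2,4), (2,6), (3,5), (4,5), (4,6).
3 (matching: (1,4), (2,6), (3,5); upper bound floor(n/2) = floor(6/2) = 3)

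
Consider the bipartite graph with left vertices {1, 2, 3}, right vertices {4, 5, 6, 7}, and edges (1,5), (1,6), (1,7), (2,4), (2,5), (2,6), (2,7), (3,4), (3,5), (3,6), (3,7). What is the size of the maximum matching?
3 (matching: (1,7), (2,6), (3,5); upper bound min(|L|,|R|) = min(3,4) = 3)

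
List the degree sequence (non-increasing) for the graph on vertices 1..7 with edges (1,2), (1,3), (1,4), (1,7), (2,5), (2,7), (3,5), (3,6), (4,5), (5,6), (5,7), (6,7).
[5, 4, 4, 3, 3, 3, 2] (degrees: deg(1)=4, deg(2)=3, deg(3)=3, deg(4)=2, deg(5)=5, deg(6)=3, deg(7)=4)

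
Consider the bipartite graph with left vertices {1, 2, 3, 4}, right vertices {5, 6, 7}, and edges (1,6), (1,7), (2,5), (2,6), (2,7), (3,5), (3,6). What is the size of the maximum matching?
3 (matching: (1,7), (2,6), (3,5); upper bound min(|L|,|R|) = min(4,3) = 3)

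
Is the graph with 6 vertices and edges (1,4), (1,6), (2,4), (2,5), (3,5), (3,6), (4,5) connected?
Yes (BFS from 1 visits [1, 4, 6, 2, 5, 3] — all 6 vertices reached)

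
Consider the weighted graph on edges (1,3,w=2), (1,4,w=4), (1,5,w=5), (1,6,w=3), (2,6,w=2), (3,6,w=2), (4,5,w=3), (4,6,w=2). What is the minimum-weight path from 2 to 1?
5 (path: 2 -> 6 -> 1; weights 2 + 3 = 5)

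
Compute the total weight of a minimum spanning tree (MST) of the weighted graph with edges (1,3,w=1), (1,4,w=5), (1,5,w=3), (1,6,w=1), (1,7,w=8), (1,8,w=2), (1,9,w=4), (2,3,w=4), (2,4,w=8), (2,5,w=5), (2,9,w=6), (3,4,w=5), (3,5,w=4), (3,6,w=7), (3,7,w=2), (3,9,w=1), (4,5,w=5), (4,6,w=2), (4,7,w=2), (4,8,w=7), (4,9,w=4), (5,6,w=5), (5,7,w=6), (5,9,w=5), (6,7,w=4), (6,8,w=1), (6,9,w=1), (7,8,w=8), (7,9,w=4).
15 (MST edges: (1,3,w=1), (1,5,w=3), (1,6,w=1), (2,3,w=4), (3,7,w=2), (3,9,w=1), (4,6,w=2), (6,8,w=1); sum of weights 1 + 3 + 1 + 4 + 2 + 1 + 2 + 1 = 15)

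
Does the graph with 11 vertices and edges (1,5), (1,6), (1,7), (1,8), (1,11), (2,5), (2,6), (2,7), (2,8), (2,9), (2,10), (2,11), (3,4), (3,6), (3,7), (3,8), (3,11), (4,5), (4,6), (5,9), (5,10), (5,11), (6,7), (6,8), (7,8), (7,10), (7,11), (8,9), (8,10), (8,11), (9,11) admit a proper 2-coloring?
No (odd cycle of length 3: 6 -> 1 -> 7 -> 6)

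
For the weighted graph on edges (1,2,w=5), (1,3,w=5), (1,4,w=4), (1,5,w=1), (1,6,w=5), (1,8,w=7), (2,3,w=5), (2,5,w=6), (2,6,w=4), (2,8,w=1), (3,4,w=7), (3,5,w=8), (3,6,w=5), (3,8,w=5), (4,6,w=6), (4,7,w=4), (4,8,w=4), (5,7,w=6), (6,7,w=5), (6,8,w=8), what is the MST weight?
23 (MST edges: (1,3,w=5), (1,4,w=4), (1,5,w=1), (2,6,w=4), (2,8,w=1), (4,7,w=4), (4,8,w=4); sum of weights 5 + 4 + 1 + 4 + 1 + 4 + 4 = 23)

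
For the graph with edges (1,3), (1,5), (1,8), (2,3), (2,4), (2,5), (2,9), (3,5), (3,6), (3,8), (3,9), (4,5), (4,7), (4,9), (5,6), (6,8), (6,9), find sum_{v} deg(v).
34 (handshake: sum of degrees = 2|E| = 2 x 17 = 34)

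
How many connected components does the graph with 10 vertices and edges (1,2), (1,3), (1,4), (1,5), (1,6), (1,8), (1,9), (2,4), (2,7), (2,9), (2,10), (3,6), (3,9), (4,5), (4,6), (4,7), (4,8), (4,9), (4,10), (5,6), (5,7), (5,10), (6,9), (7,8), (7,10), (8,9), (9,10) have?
1 (components: {1, 2, 3, 4, 5, 6, 7, 8, 9, 10})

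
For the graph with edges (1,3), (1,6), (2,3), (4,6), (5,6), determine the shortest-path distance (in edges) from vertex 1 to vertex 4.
2 (path: 1 -> 6 -> 4, 2 edges)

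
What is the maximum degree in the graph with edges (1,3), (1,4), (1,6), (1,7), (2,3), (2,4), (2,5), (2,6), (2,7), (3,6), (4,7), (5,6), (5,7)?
5 (attained at vertex 2)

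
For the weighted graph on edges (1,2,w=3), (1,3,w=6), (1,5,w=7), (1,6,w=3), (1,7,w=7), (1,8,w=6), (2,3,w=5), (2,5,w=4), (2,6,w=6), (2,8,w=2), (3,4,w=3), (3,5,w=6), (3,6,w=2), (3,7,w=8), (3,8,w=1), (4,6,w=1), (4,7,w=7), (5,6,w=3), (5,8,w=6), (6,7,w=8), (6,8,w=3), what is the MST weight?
19 (MST edges: (1,2,w=3), (1,7,w=7), (2,8,w=2), (3,6,w=2), (3,8,w=1), (4,6,w=1), (5,6,w=3); sum of weights 3 + 7 + 2 + 2 + 1 + 1 + 3 = 19)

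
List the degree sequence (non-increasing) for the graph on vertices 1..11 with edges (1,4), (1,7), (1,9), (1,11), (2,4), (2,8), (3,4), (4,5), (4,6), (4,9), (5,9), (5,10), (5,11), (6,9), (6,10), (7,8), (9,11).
[6, 5, 4, 4, 3, 3, 2, 2, 2, 2, 1] (degrees: deg(1)=4, deg(2)=2, deg(3)=1, deg(4)=6, deg(5)=4, deg(6)=3, deg(7)=2, deg(8)=2, deg(9)=5, deg(10)=2, deg(11)=3)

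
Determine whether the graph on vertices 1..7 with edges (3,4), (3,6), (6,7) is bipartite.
Yes. Partition: {1, 2, 3, 5, 7}, {4, 6}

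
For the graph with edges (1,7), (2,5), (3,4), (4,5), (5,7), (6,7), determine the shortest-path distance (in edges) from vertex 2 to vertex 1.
3 (path: 2 -> 5 -> 7 -> 1, 3 edges)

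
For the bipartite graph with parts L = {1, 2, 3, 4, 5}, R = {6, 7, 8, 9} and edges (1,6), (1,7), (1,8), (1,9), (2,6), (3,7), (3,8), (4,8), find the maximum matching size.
4 (matching: (1,9), (2,6), (3,7), (4,8); upper bound min(|L|,|R|) = min(5,4) = 4)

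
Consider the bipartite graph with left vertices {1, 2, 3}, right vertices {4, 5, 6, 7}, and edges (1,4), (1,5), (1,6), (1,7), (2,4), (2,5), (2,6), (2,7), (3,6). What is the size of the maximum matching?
3 (matching: (1,7), (2,5), (3,6); upper bound min(|L|,|R|) = min(3,4) = 3)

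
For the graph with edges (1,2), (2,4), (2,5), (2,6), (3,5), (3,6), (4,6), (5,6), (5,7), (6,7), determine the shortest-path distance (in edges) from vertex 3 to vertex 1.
3 (path: 3 -> 5 -> 2 -> 1, 3 edges)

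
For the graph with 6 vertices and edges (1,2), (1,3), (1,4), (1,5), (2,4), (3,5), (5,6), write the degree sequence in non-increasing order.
[4, 3, 2, 2, 2, 1] (degrees: deg(1)=4, deg(2)=2, deg(3)=2, deg(4)=2, deg(5)=3, deg(6)=1)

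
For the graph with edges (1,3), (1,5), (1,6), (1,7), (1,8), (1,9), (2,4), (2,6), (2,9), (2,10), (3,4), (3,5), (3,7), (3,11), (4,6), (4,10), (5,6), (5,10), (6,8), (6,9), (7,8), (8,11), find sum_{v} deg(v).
44 (handshake: sum of degrees = 2|E| = 2 x 22 = 44)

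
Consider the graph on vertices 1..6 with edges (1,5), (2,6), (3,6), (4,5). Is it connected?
No, it has 2 components: {1, 4, 5}, {2, 3, 6}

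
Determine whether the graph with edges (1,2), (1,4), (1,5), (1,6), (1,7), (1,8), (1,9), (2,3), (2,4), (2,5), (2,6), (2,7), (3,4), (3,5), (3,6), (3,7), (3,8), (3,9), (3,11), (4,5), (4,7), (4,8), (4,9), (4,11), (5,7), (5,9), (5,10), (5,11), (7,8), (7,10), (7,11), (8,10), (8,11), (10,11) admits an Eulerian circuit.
No (2 vertices have odd degree: {1, 6}; Eulerian circuit requires 0)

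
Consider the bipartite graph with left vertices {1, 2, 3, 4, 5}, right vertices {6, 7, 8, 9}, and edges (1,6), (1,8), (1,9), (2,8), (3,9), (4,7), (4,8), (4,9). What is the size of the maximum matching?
4 (matching: (1,6), (2,8), (3,9), (4,7); upper bound min(|L|,|R|) = min(5,4) = 4)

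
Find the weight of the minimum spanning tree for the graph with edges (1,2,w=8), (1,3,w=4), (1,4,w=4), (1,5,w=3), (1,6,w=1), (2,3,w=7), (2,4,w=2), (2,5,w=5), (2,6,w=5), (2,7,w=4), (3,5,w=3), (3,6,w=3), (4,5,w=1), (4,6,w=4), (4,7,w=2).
12 (MST edges: (1,5,w=3), (1,6,w=1), (2,4,w=2), (3,5,w=3), (4,5,w=1), (4,7,w=2); sum of weights 3 + 1 + 2 + 3 + 1 + 2 = 12)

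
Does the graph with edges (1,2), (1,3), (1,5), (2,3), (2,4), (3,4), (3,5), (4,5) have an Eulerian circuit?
No (4 vertices have odd degree: {1, 2, 4, 5}; Eulerian circuit requires 0)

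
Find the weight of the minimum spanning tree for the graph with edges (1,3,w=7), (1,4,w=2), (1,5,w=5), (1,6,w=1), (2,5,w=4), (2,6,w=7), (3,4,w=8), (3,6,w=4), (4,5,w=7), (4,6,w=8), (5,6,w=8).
16 (MST edges: (1,4,w=2), (1,5,w=5), (1,6,w=1), (2,5,w=4), (3,6,w=4); sum of weights 2 + 5 + 1 + 4 + 4 = 16)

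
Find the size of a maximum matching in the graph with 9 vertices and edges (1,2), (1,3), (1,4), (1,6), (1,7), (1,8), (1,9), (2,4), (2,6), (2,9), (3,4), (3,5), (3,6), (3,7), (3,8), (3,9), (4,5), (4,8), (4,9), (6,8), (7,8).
4 (matching: (1,7), (2,6), (3,9), (4,8); upper bound floor(n/2) = floor(9/2) = 4)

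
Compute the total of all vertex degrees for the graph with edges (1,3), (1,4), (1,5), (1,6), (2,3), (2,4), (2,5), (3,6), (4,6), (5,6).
20 (handshake: sum of degrees = 2|E| = 2 x 10 = 20)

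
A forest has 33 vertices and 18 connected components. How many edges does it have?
15 (Each of the 18 component trees on V_i vertices has V_i - 1 edges; summing gives V - C = 33 - 18 = 15)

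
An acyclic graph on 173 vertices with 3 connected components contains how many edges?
170 (Each of the 3 component trees on V_i vertices has V_i - 1 edges; summing gives V - C = 173 - 3 = 170)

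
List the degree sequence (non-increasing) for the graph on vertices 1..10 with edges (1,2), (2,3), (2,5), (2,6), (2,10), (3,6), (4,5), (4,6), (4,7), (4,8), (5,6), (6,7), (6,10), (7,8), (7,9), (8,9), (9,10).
[6, 5, 4, 4, 3, 3, 3, 3, 2, 1] (degrees: deg(1)=1, deg(2)=5, deg(3)=2, deg(4)=4, deg(5)=3, deg(6)=6, deg(7)=4, deg(8)=3, deg(9)=3, deg(10)=3)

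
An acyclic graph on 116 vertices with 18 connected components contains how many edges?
98 (Each of the 18 component trees on V_i vertices has V_i - 1 edges; summing gives V - C = 116 - 18 = 98)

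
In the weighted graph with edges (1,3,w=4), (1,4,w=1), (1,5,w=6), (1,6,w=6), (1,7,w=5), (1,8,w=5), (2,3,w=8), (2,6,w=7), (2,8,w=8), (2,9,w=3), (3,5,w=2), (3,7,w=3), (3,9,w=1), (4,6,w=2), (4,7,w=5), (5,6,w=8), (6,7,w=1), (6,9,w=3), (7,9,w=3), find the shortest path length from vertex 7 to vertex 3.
3 (path: 7 -> 3; weights 3 = 3)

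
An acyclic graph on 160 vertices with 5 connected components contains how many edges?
155 (Each of the 5 component trees on V_i vertices has V_i - 1 edges; summing gives V - C = 160 - 5 = 155)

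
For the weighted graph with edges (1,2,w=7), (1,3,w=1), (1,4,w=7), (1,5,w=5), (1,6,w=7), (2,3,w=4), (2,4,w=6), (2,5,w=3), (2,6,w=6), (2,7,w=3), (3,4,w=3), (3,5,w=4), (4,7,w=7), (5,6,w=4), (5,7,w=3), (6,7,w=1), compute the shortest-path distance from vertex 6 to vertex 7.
1 (path: 6 -> 7; weights 1 = 1)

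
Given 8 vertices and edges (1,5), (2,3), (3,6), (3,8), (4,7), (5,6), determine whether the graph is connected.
No, it has 2 components: {1, 2, 3, 5, 6, 8}, {4, 7}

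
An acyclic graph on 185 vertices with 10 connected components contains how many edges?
175 (Each of the 10 component trees on V_i vertices has V_i - 1 edges; summing gives V - C = 185 - 10 = 175)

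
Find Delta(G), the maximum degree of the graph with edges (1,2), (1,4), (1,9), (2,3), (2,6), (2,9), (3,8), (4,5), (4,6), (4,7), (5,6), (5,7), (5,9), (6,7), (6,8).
5 (attained at vertex 6)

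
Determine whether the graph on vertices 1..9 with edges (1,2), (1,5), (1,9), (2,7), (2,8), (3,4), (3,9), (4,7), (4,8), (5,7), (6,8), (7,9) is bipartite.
Yes. Partition: {1, 3, 7, 8}, {2, 4, 5, 6, 9}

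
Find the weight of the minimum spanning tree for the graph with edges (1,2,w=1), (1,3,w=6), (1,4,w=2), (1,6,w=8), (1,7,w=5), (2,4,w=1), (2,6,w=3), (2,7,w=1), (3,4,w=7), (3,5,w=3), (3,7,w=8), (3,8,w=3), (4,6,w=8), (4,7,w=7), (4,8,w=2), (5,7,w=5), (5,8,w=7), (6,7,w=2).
13 (MST edges: (1,2,w=1), (2,4,w=1), (2,7,w=1), (3,5,w=3), (3,8,w=3), (4,8,w=2), (6,7,w=2); sum of weights 1 + 1 + 1 + 3 + 3 + 2 + 2 = 13)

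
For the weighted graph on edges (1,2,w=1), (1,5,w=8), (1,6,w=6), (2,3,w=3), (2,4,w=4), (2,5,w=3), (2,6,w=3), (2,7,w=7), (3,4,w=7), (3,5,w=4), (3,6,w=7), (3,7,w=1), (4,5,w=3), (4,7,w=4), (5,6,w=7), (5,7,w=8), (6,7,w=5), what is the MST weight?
14 (MST edges: (1,2,w=1), (2,3,w=3), (2,5,w=3), (2,6,w=3), (3,7,w=1), (4,5,w=3); sum of weights 1 + 3 + 3 + 3 + 1 + 3 = 14)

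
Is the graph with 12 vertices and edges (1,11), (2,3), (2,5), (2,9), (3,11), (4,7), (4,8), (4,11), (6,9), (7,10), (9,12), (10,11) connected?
Yes (BFS from 1 visits [1, 11, 3, 4, 10, 2, 7, 8, 5, 9, 6, 12] — all 12 vertices reached)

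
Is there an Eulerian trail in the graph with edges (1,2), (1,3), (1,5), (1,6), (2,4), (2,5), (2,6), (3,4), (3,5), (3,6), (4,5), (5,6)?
Yes (the graph is connected and exactly 2 vertices have odd degree: {4, 5}; any Eulerian path must start and end at those)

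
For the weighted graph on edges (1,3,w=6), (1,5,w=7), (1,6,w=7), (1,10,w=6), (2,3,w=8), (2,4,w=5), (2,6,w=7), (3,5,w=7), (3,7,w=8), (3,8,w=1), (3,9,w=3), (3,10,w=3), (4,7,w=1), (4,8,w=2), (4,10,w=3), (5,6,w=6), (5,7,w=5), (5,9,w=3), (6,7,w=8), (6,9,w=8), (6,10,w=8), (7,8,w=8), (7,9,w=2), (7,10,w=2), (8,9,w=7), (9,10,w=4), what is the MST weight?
28 (MST edges: (1,3,w=6), (2,4,w=5), (3,8,w=1), (4,7,w=1), (4,8,w=2), (5,6,w=6), (5,9,w=3), (7,9,w=2), (7,10,w=2); sum of weights 6 + 5 + 1 + 1 + 2 + 6 + 3 + 2 + 2 = 28)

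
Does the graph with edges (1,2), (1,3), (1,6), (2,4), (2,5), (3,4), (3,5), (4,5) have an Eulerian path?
No (6 vertices have odd degree: {1, 2, 3, 4, 5, 6}; Eulerian path requires 0 or 2)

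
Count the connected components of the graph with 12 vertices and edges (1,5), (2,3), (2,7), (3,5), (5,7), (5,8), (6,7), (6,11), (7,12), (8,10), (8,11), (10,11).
3 (components: {1, 2, 3, 5, 6, 7, 8, 10, 11, 12}, {4}, {9})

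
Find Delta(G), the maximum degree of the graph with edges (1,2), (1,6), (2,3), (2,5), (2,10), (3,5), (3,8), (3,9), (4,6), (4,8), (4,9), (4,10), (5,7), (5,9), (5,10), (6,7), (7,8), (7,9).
5 (attained at vertex 5)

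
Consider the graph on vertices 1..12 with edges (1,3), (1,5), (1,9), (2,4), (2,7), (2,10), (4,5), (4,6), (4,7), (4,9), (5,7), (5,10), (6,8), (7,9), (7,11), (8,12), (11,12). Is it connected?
Yes (BFS from 1 visits [1, 3, 5, 9, 4, 7, 10, 2, 6, 11, 8, 12] — all 12 vertices reached)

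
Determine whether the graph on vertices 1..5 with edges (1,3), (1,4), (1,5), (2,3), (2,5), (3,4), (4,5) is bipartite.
No (odd cycle of length 3: 5 -> 1 -> 4 -> 5)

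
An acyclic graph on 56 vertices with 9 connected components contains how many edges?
47 (Each of the 9 component trees on V_i vertices has V_i - 1 edges; summing gives V - C = 56 - 9 = 47)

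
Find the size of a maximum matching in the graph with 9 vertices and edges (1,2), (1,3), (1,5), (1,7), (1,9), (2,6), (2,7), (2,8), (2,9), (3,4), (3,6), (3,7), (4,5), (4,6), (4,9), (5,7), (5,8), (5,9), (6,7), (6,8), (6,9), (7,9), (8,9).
4 (matching: (1,7), (3,4), (5,9), (6,8); upper bound floor(n/2) = floor(9/2) = 4)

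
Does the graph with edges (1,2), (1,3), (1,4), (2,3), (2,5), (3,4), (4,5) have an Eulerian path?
No (4 vertices have odd degree: {1, 2, 3, 4}; Eulerian path requires 0 or 2)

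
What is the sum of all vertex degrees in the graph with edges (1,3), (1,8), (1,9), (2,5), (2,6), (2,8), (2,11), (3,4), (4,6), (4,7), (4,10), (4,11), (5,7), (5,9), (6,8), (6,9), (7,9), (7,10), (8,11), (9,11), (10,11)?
42 (handshake: sum of degrees = 2|E| = 2 x 21 = 42)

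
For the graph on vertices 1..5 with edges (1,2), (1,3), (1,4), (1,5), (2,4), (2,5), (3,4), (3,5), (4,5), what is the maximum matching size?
2 (matching: (1,5), (2,4); upper bound floor(n/2) = floor(5/2) = 2)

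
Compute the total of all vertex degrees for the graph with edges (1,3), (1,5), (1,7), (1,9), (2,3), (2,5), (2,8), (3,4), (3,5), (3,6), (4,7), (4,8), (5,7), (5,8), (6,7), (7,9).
32 (handshake: sum of degrees = 2|E| = 2 x 16 = 32)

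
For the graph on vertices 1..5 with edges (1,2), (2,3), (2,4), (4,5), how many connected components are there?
1 (components: {1, 2, 3, 4, 5})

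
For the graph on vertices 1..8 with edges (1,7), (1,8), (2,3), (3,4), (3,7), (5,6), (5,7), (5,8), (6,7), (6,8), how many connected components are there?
1 (components: {1, 2, 3, 4, 5, 6, 7, 8})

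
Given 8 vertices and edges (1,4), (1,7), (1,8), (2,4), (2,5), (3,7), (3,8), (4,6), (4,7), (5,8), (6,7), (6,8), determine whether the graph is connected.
Yes (BFS from 1 visits [1, 4, 7, 8, 2, 6, 3, 5] — all 8 vertices reached)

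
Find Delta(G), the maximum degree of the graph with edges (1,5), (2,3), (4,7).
1 (attained at vertices 1, 2, 3, 4, 5, 7)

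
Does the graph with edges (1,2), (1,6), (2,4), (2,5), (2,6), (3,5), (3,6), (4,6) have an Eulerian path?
Yes — and in fact it has an Eulerian circuit (the graph is connected and all 6 vertices have even degree)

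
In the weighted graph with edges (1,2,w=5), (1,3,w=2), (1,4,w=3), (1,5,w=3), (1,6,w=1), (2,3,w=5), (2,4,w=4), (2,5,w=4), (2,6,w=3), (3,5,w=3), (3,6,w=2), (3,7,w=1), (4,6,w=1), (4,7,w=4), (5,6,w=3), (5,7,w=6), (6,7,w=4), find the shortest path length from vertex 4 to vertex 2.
4 (path: 4 -> 2; weights 4 = 4)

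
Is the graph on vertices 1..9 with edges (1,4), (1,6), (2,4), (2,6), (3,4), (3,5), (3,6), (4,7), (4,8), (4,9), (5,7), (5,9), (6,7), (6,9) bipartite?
Yes. Partition: {1, 2, 3, 7, 8, 9}, {4, 5, 6}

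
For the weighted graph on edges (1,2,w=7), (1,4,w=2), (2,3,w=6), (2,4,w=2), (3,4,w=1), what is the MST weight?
5 (MST edges: (1,4,w=2), (2,4,w=2), (3,4,w=1); sum of weights 2 + 2 + 1 = 5)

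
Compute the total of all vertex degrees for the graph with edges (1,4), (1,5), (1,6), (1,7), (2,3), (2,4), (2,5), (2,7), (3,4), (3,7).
20 (handshake: sum of degrees = 2|E| = 2 x 10 = 20)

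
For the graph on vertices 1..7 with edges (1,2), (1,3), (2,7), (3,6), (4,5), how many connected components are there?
2 (components: {1, 2, 3, 6, 7}, {4, 5})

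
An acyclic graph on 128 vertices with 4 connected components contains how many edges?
124 (Each of the 4 component trees on V_i vertices has V_i - 1 edges; summing gives V - C = 128 - 4 = 124)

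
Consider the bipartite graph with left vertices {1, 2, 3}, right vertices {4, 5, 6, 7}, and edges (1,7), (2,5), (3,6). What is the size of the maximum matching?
3 (matching: (1,7), (2,5), (3,6); upper bound min(|L|,|R|) = min(3,4) = 3)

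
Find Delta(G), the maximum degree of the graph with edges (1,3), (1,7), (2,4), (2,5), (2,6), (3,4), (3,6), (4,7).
3 (attained at vertices 2, 3, 4)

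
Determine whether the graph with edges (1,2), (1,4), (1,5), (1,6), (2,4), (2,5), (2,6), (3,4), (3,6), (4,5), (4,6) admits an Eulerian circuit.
No (2 vertices have odd degree: {4, 5}; Eulerian circuit requires 0)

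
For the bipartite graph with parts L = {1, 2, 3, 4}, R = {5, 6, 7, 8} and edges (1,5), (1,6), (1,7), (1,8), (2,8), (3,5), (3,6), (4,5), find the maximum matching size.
4 (matching: (1,7), (2,8), (3,6), (4,5); upper bound min(|L|,|R|) = min(4,4) = 4)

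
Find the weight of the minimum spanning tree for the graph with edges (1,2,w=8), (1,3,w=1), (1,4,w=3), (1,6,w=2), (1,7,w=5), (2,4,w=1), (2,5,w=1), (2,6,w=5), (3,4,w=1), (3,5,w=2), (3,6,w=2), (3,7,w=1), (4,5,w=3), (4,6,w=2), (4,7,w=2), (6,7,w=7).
7 (MST edges: (1,3,w=1), (1,6,w=2), (2,4,w=1), (2,5,w=1), (3,4,w=1), (3,7,w=1); sum of weights 1 + 2 + 1 + 1 + 1 + 1 = 7)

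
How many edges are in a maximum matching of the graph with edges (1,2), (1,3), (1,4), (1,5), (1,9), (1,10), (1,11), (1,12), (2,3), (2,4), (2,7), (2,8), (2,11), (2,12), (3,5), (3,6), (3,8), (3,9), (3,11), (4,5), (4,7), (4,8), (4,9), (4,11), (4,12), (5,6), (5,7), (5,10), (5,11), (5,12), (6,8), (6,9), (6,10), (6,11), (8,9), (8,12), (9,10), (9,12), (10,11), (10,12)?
6 (matching: (1,9), (2,7), (3,6), (4,8), (5,11), (10,12); upper bound floor(n/2) = floor(12/2) = 6)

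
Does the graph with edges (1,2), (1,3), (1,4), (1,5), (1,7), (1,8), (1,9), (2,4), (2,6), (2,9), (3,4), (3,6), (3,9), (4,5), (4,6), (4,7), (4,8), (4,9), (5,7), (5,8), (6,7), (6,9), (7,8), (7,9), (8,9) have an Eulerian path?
No (4 vertices have odd degree: {1, 6, 8, 9}; Eulerian path requires 0 or 2)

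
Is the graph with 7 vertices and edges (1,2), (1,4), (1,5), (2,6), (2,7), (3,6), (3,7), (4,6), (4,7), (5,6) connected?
Yes (BFS from 1 visits [1, 2, 4, 5, 6, 7, 3] — all 7 vertices reached)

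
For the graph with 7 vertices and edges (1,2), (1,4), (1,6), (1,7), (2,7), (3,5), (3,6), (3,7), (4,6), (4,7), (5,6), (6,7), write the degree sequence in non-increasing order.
[5, 5, 4, 3, 3, 2, 2] (degrees: deg(1)=4, deg(2)=2, deg(3)=3, deg(4)=3, deg(5)=2, deg(6)=5, deg(7)=5)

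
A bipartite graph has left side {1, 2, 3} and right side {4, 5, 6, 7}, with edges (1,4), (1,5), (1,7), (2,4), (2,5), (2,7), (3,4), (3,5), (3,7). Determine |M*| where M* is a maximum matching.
3 (matching: (1,7), (2,5), (3,4); upper bound min(|L|,|R|) = min(3,4) = 3)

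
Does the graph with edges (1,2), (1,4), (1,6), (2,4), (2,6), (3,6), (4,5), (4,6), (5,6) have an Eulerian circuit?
No (4 vertices have odd degree: {1, 2, 3, 6}; Eulerian circuit requires 0)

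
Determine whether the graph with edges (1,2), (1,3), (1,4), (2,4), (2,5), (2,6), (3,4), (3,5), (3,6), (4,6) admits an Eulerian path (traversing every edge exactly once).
Yes (the graph is connected and exactly 2 vertices have odd degree: {1, 6}; any Eulerian path must start and end at those)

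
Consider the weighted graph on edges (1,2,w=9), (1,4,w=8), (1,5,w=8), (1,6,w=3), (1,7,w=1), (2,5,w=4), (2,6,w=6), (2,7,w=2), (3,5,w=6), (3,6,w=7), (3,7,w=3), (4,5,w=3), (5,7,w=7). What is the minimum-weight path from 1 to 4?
8 (path: 1 -> 4; weights 8 = 8)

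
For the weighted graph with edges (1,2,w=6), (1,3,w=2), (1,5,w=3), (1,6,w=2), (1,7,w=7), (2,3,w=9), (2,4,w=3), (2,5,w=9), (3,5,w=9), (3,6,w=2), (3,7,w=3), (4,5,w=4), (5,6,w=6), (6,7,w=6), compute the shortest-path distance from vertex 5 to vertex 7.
8 (path: 5 -> 1 -> 3 -> 7; weights 3 + 2 + 3 = 8)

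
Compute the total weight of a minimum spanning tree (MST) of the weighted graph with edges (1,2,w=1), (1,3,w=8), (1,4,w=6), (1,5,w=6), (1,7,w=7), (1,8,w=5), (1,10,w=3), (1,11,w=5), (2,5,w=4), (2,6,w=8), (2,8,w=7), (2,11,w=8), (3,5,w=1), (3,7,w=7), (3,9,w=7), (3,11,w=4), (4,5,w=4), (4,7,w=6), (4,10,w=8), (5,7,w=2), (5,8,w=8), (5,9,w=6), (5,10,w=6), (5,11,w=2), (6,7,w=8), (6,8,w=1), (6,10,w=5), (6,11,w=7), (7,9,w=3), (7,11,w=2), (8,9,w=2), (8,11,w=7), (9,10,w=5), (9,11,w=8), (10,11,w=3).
22 (MST edges: (1,2,w=1), (1,10,w=3), (3,5,w=1), (4,5,w=4), (5,7,w=2), (5,11,w=2), (6,8,w=1), (7,9,w=3), (8,9,w=2), (10,11,w=3); sum of weights 1 + 3 + 1 + 4 + 2 + 2 + 1 + 3 + 2 + 3 = 22)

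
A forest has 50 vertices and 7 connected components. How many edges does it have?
43 (Each of the 7 component trees on V_i vertices has V_i - 1 edges; summing gives V - C = 50 - 7 = 43)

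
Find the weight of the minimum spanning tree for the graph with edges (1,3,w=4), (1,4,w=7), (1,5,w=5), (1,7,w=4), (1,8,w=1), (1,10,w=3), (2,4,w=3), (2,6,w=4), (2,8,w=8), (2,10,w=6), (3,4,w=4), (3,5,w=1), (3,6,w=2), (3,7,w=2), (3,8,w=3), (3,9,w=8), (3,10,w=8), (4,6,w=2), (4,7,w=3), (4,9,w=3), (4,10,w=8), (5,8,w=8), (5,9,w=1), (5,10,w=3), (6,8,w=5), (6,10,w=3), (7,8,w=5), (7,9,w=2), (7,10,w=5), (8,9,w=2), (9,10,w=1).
15 (MST edges: (1,8,w=1), (2,4,w=3), (3,5,w=1), (3,6,w=2), (3,7,w=2), (4,6,w=2), (5,9,w=1), (8,9,w=2), (9,10,w=1); sum of weights 1 + 3 + 1 + 2 + 2 + 2 + 1 + 2 + 1 = 15)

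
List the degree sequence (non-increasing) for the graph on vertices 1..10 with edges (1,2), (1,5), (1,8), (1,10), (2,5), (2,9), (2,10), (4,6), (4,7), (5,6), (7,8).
[4, 4, 3, 2, 2, 2, 2, 2, 1, 0] (degrees: deg(1)=4, deg(2)=4, deg(3)=0, deg(4)=2, deg(5)=3, deg(6)=2, deg(7)=2, deg(8)=2, deg(9)=1, deg(10)=2)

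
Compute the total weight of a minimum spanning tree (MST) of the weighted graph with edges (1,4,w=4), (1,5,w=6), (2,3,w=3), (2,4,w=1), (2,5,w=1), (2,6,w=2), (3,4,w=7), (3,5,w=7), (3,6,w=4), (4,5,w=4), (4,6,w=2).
11 (MST edges: (1,4,w=4), (2,3,w=3), (2,4,w=1), (2,5,w=1), (2,6,w=2); sum of weights 4 + 3 + 1 + 1 + 2 = 11)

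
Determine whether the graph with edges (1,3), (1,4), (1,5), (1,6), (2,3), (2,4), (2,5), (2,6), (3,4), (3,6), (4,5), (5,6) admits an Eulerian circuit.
Yes (the graph is connected and all 6 vertices have even degree)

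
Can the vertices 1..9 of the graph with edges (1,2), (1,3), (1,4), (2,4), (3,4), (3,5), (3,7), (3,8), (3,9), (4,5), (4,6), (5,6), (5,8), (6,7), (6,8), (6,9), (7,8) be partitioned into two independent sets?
No (odd cycle of length 3: 3 -> 1 -> 4 -> 3)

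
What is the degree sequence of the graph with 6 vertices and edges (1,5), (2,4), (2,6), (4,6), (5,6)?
[3, 2, 2, 2, 1, 0] (degrees: deg(1)=1, deg(2)=2, deg(3)=0, deg(4)=2, deg(5)=2, deg(6)=3)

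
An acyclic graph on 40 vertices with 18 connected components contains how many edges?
22 (Each of the 18 component trees on V_i vertices has V_i - 1 edges; summing gives V - C = 40 - 18 = 22)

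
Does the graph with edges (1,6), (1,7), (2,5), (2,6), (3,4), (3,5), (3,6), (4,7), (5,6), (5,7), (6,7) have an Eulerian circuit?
No (2 vertices have odd degree: {3, 6}; Eulerian circuit requires 0)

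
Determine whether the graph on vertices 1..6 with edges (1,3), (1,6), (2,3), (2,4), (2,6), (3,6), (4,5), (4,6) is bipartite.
No (odd cycle of length 3: 6 -> 1 -> 3 -> 6)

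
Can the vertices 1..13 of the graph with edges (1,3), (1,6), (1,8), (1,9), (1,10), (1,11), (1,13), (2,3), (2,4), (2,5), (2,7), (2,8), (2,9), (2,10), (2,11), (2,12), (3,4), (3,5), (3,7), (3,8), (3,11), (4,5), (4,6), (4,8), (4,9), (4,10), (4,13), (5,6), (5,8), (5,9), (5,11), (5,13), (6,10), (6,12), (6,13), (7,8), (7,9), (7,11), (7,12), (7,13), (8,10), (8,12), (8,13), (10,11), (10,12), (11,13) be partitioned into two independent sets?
No (odd cycle of length 3: 11 -> 1 -> 10 -> 11)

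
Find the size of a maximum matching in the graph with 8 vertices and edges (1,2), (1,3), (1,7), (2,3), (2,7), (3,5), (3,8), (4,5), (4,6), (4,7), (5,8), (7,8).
4 (matching: (1,3), (2,7), (4,6), (5,8); upper bound floor(n/2) = floor(8/2) = 4)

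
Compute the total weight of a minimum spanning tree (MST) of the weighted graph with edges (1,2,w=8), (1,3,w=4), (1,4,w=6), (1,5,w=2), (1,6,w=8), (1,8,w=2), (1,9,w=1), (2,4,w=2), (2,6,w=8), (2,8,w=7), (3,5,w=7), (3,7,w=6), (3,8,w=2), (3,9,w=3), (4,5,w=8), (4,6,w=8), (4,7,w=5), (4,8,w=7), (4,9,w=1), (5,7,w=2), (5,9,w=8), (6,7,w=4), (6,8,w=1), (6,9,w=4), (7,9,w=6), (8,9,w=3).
13 (MST edges: (1,5,w=2), (1,8,w=2), (1,9,w=1), (2,4,w=2), (3,8,w=2), (4,9,w=1), (5,7,w=2), (6,8,w=1); sum of weights 2 + 2 + 1 + 2 + 2 + 1 + 2 + 1 = 13)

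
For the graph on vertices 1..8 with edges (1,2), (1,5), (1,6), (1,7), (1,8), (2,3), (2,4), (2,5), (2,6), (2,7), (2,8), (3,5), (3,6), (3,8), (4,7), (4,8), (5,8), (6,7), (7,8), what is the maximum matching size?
4 (matching: (1,5), (2,8), (3,6), (4,7); upper bound floor(n/2) = floor(8/2) = 4)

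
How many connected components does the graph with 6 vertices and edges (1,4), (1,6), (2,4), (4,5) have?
2 (components: {1, 2, 4, 5, 6}, {3})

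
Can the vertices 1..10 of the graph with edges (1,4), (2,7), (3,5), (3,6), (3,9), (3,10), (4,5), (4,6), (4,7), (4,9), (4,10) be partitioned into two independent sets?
Yes. Partition: {1, 5, 6, 7, 8, 9, 10}, {2, 3, 4}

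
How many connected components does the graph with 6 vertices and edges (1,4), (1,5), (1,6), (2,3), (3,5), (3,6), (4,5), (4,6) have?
1 (components: {1, 2, 3, 4, 5, 6})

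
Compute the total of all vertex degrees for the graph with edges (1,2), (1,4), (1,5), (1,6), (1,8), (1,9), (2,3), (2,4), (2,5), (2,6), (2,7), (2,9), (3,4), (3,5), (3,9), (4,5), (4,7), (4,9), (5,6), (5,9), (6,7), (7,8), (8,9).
46 (handshake: sum of degrees = 2|E| = 2 x 23 = 46)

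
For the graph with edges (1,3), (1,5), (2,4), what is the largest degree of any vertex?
2 (attained at vertex 1)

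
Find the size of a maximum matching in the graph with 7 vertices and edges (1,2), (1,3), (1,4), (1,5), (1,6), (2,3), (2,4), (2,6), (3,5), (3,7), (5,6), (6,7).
3 (matching: (1,5), (2,3), (6,7); upper bound floor(n/2) = floor(7/2) = 3)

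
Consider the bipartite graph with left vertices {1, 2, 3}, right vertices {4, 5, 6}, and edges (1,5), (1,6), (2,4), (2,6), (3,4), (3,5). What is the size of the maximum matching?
3 (matching: (1,6), (2,4), (3,5); upper bound min(|L|,|R|) = min(3,3) = 3)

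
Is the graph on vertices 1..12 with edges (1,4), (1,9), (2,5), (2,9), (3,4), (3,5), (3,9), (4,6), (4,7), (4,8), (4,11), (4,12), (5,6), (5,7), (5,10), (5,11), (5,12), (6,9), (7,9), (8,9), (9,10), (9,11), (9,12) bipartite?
Yes. Partition: {1, 2, 3, 6, 7, 8, 10, 11, 12}, {4, 5, 9}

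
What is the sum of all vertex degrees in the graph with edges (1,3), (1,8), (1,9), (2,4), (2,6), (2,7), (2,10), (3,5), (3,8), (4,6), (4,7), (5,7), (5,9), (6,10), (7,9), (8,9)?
32 (handshake: sum of degrees = 2|E| = 2 x 16 = 32)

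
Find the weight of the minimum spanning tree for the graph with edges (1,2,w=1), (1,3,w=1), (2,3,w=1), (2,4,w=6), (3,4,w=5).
7 (MST edges: (1,2,w=1), (1,3,w=1), (3,4,w=5); sum of weights 1 + 1 + 5 = 7)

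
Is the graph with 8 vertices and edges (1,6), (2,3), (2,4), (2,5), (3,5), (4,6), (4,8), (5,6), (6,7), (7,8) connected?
Yes (BFS from 1 visits [1, 6, 4, 5, 7, 2, 8, 3] — all 8 vertices reached)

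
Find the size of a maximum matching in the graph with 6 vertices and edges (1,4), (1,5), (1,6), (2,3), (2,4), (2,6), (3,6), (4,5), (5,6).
3 (matching: (1,5), (2,4), (3,6); upper bound floor(n/2) = floor(6/2) = 3)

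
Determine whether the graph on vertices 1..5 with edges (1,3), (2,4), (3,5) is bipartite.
Yes. Partition: {1, 2, 5}, {3, 4}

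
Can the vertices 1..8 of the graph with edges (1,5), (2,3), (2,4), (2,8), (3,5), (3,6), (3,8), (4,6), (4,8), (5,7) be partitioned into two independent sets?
No (odd cycle of length 3: 8 -> 3 -> 2 -> 8)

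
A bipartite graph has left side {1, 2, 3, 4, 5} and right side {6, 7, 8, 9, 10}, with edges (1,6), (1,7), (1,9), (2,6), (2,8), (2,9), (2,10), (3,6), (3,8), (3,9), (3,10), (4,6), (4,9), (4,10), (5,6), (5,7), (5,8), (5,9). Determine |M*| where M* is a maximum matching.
5 (matching: (1,9), (2,10), (3,8), (4,6), (5,7); upper bound min(|L|,|R|) = min(5,5) = 5)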